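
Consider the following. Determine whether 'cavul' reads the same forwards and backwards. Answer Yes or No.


Forward: 'cavul'
Reversed: 'luvac'
They differ.

No


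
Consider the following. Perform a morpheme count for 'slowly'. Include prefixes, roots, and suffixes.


Decomposition: slow (root) + -ly (suffix) = 2 morpheme(s)

2 morphemes


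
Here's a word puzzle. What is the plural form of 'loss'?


Apply rule: Add -es (sibilant/fricative ending). 'loss' becomes 'losses'.

losses


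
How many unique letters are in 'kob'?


Unique letters in 'kob': {b, k, o} = 3 distinct letters.

3


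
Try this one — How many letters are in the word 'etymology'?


Spell out 'etymology' and number each letter: e(1), t(2), y(3), m(4), o(5), l(6), o(7), g(8), y(9). Total: 9 letters.

9


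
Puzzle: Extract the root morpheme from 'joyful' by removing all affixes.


Remove suffix '-ful' from 'joyful' to get root 'joy'.

joy


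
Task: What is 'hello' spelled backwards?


Reverse 'hello' character by character: 'olleh'.

olleh


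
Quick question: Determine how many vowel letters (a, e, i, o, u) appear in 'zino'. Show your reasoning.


Vowels in 'zino': i, o = 2 vowels.

2


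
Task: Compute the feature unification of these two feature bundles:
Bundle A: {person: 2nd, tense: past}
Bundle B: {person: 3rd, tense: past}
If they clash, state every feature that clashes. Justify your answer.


Compare features:
person: A=2nd vs B=3rd -> CLASH
tense: A=past vs B=past -> unified: past
Clash detected on feature 'person' (2nd vs 3rd); unification fails.

CLASH on 'person' (2nd vs 3rd)


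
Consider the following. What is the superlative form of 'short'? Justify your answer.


Apply superlative formation (add -est): 'short' -> 'shortest'.

shortest


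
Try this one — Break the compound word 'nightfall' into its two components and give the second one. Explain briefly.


Split 'nightfall' into 'night' + 'fall'. The second part is 'fall'.

fall


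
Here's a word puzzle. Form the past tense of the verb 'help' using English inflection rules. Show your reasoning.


Apply rule: Add -ed. 'help' becomes 'helped'.

helped


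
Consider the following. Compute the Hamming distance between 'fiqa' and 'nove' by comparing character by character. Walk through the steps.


Alignment:
Position 1: 'f' vs 'n' = DIFFER
Position 2: 'i' vs 'o' = DIFFER
Position 3: 'q' vs 'v' = DIFFER
Position 4: 'a' vs 'e' = DIFFER
Total differences: 4

4


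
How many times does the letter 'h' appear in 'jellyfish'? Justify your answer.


Letter 'h' in 'jellyfish': found at position(s) 9 = 1 occurrence(s).

1


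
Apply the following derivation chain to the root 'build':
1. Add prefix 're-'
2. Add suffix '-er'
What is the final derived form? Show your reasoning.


Step 1: Add prefix 're-' to 'build' = 'rebuild'
Step 2: Add suffix '-er' to 'rebuild' = 'rebuilder'

rebuilder


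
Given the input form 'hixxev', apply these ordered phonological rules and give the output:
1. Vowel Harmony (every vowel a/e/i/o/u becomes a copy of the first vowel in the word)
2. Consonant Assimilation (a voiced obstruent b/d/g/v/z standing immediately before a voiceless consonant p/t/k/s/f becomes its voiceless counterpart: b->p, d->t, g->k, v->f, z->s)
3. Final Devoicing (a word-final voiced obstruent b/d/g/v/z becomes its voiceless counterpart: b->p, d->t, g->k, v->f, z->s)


Starting form: 'hixxev'
Rule 1: Vowel Harmony: all vowels become 'i' (matching first vowel). 'hixxev' -> 'hixxiv'
Rule 2: Consonant Assimilation: no voiced obstruent (b/d/g/v/z) stands immediately before a voiceless consonant (p/t/k/s/f). No change.
Rule 3: Final Devoicing: word-final voiced obstruent 'v' becomes voiceless 'f'. 'hixxiv' -> 'hixxif'
Final form: 'hixxif'

hixxif


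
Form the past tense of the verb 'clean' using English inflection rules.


Apply rule: Add -ed. 'clean' becomes 'cleaned'.

cleaned


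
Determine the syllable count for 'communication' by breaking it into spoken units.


Break 'communication' into syllables: com-mu-ni-ca-tion -> com | mu | ni | ca | tion = 5 syllables

5 syllables


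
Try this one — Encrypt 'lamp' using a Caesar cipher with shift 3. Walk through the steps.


Shift each letter by 3: l -> o, a -> d, m -> p, p -> s. Result: 'odps'.

odps


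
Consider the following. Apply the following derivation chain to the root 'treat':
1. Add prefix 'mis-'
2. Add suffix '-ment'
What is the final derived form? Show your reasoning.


Step 1: Add prefix 'mis-' to 'treat' = 'mistreat'
Step 2: Add suffix '-ment' to 'mistreat' = 'mistreatment'

mistreatment


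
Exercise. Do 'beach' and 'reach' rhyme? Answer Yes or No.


Rime (stressed vowel + following sounds) of 'beach': -each = /iːtʃ/
Rime of 'reach': -each = /iːtʃ/
/iːtʃ/ and /iːtʃ/ are the same ending sound, so the words rhyme.

Yes


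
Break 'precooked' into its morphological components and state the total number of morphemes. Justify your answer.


Step 1: Identify prefix: 'pre' (meaning: before)
Step 2: Identify root: 'cook'
Step 3: Identify suffix(es): 'ed'
Decomposition: pre- (prefix: before) + cook (root) + -ed (suffix: past)
Total morphemes: 3

3 morphemes (pre- (prefix: before) + cook (root) + -ed (suffix: past))


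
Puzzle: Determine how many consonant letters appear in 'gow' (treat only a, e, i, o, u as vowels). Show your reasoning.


Consonants in 'gow': g, w = 2 consonants.

2


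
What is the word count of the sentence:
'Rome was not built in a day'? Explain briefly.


Split into words: Rome | was | not | built | in | a | day = 7 words.

7


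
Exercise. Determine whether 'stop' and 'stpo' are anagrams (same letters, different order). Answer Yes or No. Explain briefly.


Sorted letters of 'stop': 'opst'
Sorted letters of 'stpo': 'opst'
They match.

Yes


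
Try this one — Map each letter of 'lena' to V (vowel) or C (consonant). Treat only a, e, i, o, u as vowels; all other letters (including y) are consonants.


Letter mapping: l = C, e = V, n = C, a = V.

CVCV


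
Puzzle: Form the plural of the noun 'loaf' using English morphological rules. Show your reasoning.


Apply rule: Change -f to -ves. 'loaf' becomes 'loaves'.

loaves


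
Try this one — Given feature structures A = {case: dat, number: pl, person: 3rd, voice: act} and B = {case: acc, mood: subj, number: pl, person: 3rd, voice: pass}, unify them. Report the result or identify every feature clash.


Compare features:
case: A=dat vs B=acc -> CLASH
mood: A=_ vs B=subj -> unified: subj
number: A=pl vs B=pl -> unified: pl
person: A=3rd vs B=3rd -> unified: 3rd
voice: A=act vs B=pass -> CLASH
Clashes detected on features 'case' (dat vs acc) and 'voice' (act vs pass); unification fails.

CLASH on 'case' (dat vs acc) and 'voice' (act vs pass)


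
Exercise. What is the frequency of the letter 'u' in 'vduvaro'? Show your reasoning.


Letter 'u' in 'vduvaro': found at position(s) 3 = 1 occurrence(s).

1


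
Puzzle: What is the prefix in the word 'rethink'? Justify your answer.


The word 'rethink' = 're' (prefix) + 'think' (root). The prefix is 're'.

re


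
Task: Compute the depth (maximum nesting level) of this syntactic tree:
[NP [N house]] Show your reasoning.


Count bracket nesting levels:
'[' at pos 0: depth = 1
'[' at pos 4: depth = 2
Maximum depth reached: 2

2


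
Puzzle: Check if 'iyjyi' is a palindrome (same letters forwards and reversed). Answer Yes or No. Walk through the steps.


Forward: 'iyjyi'
Reversed: 'iyjyi'
They are identical.

Yes


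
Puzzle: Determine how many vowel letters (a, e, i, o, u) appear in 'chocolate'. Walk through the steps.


Vowels in 'chocolate': o, o, a, e = 4 vowels.

4


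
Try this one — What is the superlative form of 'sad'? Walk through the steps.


Apply superlative formation (double final consonant, add -est): 'sad' -> 'saddest'.

saddest


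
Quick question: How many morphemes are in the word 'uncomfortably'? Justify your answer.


Decomposition: un- (prefix) + comfort (root) + -able (suffix) + -ly (suffix) = 4 morpheme(s)

4 morphemes


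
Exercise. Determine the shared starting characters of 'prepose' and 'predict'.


Compare from the start: 3 characters match: 'pre'. Mismatch at position 4: 'p' vs 'd'.

pre


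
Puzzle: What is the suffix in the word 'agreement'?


The word 'agreement' = 'agree' (root) + '-ment' (suffix). The suffix is '-ment'.

ment


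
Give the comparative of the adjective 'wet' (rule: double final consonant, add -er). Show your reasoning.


Apply comparative formation (double final consonant, add -er): 'wet' -> 'wetter'.

wetter


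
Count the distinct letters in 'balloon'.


Unique letters in 'balloon': {a, b, l, n, o} = 5 distinct letters.

5


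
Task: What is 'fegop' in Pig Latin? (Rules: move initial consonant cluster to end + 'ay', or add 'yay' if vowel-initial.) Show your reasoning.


'fegop': move consonant cluster 'f' to end and add 'ay': 'egopfay'.

egopfay


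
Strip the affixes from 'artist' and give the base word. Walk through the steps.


Remove suffix '-ist' from 'artist' to get root 'art'.

art


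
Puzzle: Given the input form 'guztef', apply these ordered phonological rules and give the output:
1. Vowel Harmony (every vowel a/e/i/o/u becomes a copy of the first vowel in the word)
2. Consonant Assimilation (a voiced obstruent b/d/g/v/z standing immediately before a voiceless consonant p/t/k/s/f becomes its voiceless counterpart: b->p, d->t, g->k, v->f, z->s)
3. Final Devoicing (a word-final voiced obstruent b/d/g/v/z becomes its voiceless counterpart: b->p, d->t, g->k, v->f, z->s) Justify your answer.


Starting form: 'guztef'
Rule 1: Vowel Harmony: all vowels become 'u' (matching first vowel). 'guztef' -> 'guztuf'
Rule 2: Consonant Assimilation: voiced obstruent before voiceless consonant becomes voiceless ('zt' -> 'st'). 'guztuf' -> 'gustuf'
Rule 3: Final Devoicing: final consonant 'f' is not one of the voiced obstruents b/d/g/v/z. No change.
Final form: 'gustuf'

gustuf


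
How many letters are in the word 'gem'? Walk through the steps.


Spell out 'gem' and number each letter: g(1), e(2), m(3). Total: 3 letters.

3


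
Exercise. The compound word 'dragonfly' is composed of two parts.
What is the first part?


Split 'dragonfly' into 'dragon' + 'fly'. The first part is 'dragon'.

dragon


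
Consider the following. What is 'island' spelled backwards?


Reverse 'island' character by character: 'dnalsi'.

dnalsi


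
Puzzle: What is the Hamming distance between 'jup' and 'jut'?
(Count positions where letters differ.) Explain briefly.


Alignment:
Position 1: 'j' vs 'j' = match
Position 2: 'u' vs 'u' = match
Position 3: 'p' vs 't' = DIFFER
Total differences: 1

1


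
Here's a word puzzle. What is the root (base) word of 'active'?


Remove suffix '-ive' from 'active' to get root 'act'.

act


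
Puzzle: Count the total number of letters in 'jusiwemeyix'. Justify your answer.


Spell out 'jusiwemeyix' and number each letter: j(1), u(2), s(3), i(4), w(5), e(6), m(7), e(8), y(9), i(10), x(11). Total: 11 letters.

11


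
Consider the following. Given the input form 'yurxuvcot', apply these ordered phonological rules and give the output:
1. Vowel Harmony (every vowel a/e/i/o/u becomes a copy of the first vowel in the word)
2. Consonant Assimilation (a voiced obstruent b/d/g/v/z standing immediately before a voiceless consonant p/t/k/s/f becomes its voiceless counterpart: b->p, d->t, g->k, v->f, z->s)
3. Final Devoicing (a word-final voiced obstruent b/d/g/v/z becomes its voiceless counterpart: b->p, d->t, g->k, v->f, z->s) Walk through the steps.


Starting form: 'yurxuvcot'
Rule 1: Vowel Harmony: all vowels become 'u' (matching first vowel). 'yurxuvcot' -> 'yurxuvcut'
Rule 2: Consonant Assimilation: no voiced obstruent (b/d/g/v/z) stands immediately before a voiceless consonant (p/t/k/s/f). No change.
Rule 3: Final Devoicing: final consonant 't' is not one of the voiced obstruents b/d/g/v/z. No change.
Final form: 'yurxuvcut'

yurxuvcut


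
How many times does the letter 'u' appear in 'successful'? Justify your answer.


Letter 'u' in 'successful': found at position(s) 2, 9 = 2 occurrence(s).

2


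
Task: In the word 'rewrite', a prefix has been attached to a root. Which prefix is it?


The word 'rewrite' = 're' (prefix) + 'write' (root). The prefix is 're'.

re


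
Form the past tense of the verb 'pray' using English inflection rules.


Apply rule: Add -ed. 'pray' becomes 'prayed'.

prayed


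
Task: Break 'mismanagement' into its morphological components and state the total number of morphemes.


Step 1: Identify prefix: 'mis' (meaning: wrongly)
Step 2: Identify root: 'manage'
Step 3: Identify suffix(es): 'ment'
Decomposition: mis- (prefix: wrongly) + manage (root) + -ment (suffix: action/result)
Total morphemes: 3

3 morphemes (mis- (prefix: wrongly) + manage (root) + -ment (suffix: action/result))


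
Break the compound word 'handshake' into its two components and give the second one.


Split 'handshake' into 'hand' + 'shake'. The second part is 'shake'.

shake


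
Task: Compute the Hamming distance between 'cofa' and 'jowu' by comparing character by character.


Alignment:
Position 1: 'c' vs 'j' = DIFFER
Position 2: 'o' vs 'o' = match
Position 3: 'f' vs 'w' = DIFFER
Position 4: 'a' vs 'u' = DIFFER
Total differences: 3

3


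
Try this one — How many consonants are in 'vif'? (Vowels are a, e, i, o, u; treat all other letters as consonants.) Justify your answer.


Consonants in 'vif': v, f = 2 consonants.

2


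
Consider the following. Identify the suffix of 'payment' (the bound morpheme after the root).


The word 'payment' = 'pay' (root) + '-ment' (suffix). The suffix is '-ment'.

ment


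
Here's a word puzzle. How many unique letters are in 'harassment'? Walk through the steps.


Unique letters in 'harassment': {a, e, h, m, n, r, s, t} = 8 distinct letters.

8


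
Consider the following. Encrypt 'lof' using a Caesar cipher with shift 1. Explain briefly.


Shift each letter by 1: l -> m, o -> p, f -> g. Result: 'mpg'.

mpg


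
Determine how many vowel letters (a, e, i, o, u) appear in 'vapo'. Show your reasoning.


Vowels in 'vapo': a, o = 2 vowels.

2


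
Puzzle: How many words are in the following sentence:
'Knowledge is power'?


Split into words: Knowledge | is | power = 3 words.

3


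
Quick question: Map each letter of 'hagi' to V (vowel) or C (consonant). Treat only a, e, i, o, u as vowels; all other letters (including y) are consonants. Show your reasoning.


Letter mapping: h = C, a = V, g = C, i = V.

CVCV


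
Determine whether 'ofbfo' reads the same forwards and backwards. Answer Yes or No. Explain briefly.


Forward: 'ofbfo'
Reversed: 'ofbfo'
They are identical.

Yes


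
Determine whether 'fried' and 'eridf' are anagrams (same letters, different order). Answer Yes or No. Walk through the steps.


Sorted letters of 'fried': 'defir'
Sorted letters of 'eridf': 'defir'
They match.

Yes


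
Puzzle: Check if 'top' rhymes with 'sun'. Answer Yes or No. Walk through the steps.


Rime (stressed vowel + following sounds) of 'top': -op = /ɒp/
Rime of 'sun': -un = /ʌn/
/ɒp/ and /ʌn/ are different ending sounds, so the words do not rhyme.

No


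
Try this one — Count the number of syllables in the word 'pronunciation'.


Break 'pronunciation' into syllables: pro-nun-ci-a-tion -> pro | nun | ci | a | tion = 5 syllables

5 syllables


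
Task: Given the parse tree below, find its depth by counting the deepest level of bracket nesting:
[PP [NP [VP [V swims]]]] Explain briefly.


Count bracket nesting levels:
'[' at pos 0: depth = 1
'[' at pos 4: depth = 2
'[' at pos 8: depth = 3
'[' at pos 12: depth = 4
Maximum depth reached: 4

4


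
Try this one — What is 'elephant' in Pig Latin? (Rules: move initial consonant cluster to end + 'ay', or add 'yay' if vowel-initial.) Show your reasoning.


'elephant' starts with a vowel, so add 'yay': 'elephantyay'.

elephantyay


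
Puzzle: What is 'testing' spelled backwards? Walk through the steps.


Reverse 'testing' character by character: 'gnitset'.

gnitset


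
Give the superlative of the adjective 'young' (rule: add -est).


Apply superlative formation (add -est): 'young' -> 'youngest'.

youngest


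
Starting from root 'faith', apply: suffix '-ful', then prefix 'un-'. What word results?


Step 1: Add suffix '-ful' to 'faith' = 'faithful'
Step 2: Add prefix 'un-' to 'faithful' = 'unfaithful'

unfaithful


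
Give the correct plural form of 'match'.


Apply rule: Add -es (sibilant/fricative ending). 'match' becomes 'matches'.

matches


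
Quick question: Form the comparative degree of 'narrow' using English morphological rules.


Apply comparative formation (add -er): 'narrow' -> 'narrower'.

narrower


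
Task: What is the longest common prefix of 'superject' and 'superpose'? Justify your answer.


Compare from the start: 5 characters match: 'super'. Mismatch at position 6: 'j' vs 'p'.

super


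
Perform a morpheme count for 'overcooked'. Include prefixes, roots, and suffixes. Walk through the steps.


Decomposition: over- (prefix) + cook (root) + -ed (suffix) = 3 morpheme(s)

3 morphemes


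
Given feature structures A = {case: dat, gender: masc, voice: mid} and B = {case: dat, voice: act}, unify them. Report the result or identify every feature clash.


Compare features:
case: A=dat vs B=dat -> unified: dat
gender: A=masc vs B=_ -> unified: masc
voice: A=mid vs B=act -> CLASH
Clash detected on feature 'voice' (mid vs act); unification fails.

CLASH on 'voice' (mid vs act)


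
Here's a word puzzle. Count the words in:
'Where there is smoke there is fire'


Split into words: Where | there | is | smoke | there | is | fire = 7 words.

7


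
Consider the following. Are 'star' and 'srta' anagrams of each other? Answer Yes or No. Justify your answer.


Sorted letters of 'star': 'arst'
Sorted letters of 'srta': 'arst'
They match.

Yes


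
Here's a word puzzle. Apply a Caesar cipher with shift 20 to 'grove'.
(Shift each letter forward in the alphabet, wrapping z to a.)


Shift each letter by 20: g -> a, r -> l, o -> i, v -> p, e -> y. Result: 'alipy'.

alipy


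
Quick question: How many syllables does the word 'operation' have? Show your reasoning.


Break 'operation' into syllables: op-er-a-tion -> op | er | a | tion = 4 syllables

4 syllables


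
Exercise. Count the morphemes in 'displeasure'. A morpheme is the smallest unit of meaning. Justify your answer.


Decomposition: dis- (prefix) + please (root) + -ure (suffix) = 3 morpheme(s)

3 morphemes


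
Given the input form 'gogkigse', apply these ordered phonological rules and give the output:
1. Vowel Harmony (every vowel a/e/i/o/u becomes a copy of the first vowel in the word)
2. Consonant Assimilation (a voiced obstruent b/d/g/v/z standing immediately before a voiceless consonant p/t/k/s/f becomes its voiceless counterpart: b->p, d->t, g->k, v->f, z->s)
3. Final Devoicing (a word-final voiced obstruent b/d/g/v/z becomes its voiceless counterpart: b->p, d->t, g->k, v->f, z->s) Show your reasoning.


Starting form: 'gogkigse'
Rule 1: Vowel Harmony: all vowels become 'o' (matching first vowel). 'gogkigse' -> 'gogkogso'
Rule 2: Consonant Assimilation: voiced obstruent before voiceless consonant becomes voiceless ('gk' -> 'kk', 'gs' -> 'ks'). 'gogkogso' -> 'gokkokso'
Rule 3: Final Devoicing: the word ends in the vowel 'o', not a consonant. No change.
Final form: 'gokkokso'

gokkokso


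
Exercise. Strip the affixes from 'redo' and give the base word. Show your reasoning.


Remove prefix 're' from 'redo' to get root 'do'.

do


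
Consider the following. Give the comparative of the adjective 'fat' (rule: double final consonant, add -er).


Apply comparative formation (double final consonant, add -er): 'fat' -> 'fatter'.

fatter


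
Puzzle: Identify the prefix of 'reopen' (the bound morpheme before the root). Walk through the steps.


The word 'reopen' = 're' (prefix) + 'open' (root). The prefix is 're'.

re


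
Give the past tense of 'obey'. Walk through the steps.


Apply rule: Add -ed. 'obey' becomes 'obeyed'.

obeyed


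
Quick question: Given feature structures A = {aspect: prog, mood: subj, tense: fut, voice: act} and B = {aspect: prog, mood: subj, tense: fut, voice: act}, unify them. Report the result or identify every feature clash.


Compare features:
aspect: A=prog vs B=prog -> unified: prog
mood: A=subj vs B=subj -> unified: subj
tense: A=fut vs B=fut -> unified: fut
voice: A=act vs B=act -> unified: act
No clashes found.

Unified: {aspect: prog, mood: subj, tense: fut, voice: act}


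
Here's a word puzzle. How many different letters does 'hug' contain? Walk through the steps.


Unique letters in 'hug': {g, h, u} = 3 distinct letters.

3


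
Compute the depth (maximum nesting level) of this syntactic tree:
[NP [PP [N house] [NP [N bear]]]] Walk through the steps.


Count bracket nesting levels:
'[' at pos 0: depth = 1
'[' at pos 4: depth = 2
'[' at pos 8: depth = 3
'[' at pos 18: depth = 3
'[' at pos 22: depth = 4
Maximum depth reached: 4

4


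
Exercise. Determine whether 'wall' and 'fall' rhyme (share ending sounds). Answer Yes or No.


Rime (stressed vowel + following sounds) of 'wall': -all = /ɔːl/
Rime of 'fall': -all = /ɔːl/
/ɔːl/ and /ɔːl/ are the same ending sound, so the words rhyme.

Yes


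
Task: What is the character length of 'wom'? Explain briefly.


Spell out 'wom' and number each letter: w(1), o(2), m(3). Total: 3 letters.

3


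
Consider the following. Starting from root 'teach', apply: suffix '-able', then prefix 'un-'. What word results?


Step 1: Add suffix '-able' to 'teach' = 'teachable'
Step 2: Add prefix 'un-' to 'teachable' = 'unteachable'

unteachable


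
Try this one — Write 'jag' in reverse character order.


Reverse 'jag' character by character: 'gaj'.

gaj


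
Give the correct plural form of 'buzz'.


Apply rule: Add -es (sibilant/fricative ending). 'buzz' becomes 'buzzes'.

buzzes


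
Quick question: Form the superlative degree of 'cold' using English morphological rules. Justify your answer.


Apply superlative formation (add -est): 'cold' -> 'coldest'.

coldest


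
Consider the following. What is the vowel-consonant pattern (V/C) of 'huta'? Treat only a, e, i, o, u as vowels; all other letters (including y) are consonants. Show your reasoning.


Letter mapping: h = C, u = V, t = C, a = V.

CVCV


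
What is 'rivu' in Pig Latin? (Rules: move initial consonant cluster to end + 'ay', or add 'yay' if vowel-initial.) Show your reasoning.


'rivu': move consonant cluster 'r' to end and add 'ay': 'ivuray'.

ivuray


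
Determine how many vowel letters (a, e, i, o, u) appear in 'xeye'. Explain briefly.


Vowels in 'xeye': e, e = 2 vowels.

2


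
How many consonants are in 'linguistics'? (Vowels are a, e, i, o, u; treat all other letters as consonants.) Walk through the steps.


Consonants in 'linguistics': l, n, g, s, t, c, s = 7 consonants.

7


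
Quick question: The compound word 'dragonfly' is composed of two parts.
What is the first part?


Split 'dragonfly' into 'dragon' + 'fly'. The first part is 'dragon'.

dragon


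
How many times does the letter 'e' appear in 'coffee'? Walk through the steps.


Letter 'e' in 'coffee': found at position(s) 5, 6 = 2 occurrence(s).

2


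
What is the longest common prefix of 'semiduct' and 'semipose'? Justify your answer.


Compare from the start: 4 characters match: 'semi'. Mismatch at position 5: 'd' vs 'p'.

semi


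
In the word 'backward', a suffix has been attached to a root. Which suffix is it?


The word 'backward' = 'back' (root) + '-ward' (suffix). The suffix is '-ward'.

ward


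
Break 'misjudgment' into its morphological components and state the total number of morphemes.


Step 1: Identify prefix: 'mis' (meaning: wrongly)
Step 2: Identify root: 'judge'
Step 3: Identify suffix(es): 'ment'
Decomposition: mis- (prefix: wrongly) + judge (root) + -ment (suffix: action/result)
Total morphemes: 3

3 morphemes (mis- (prefix: wrongly) + judge (root) + -ment (suffix: action/result))


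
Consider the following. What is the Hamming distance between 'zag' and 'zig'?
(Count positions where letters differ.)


Alignment:
Position 1: 'z' vs 'z' = match
Position 2: 'a' vs 'i' = DIFFER
Position 3: 'g' vs 'g' = match
Total differences: 1

1


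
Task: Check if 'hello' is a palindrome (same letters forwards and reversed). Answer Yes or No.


Forward: 'hello'
Reversed: 'olleh'
They differ.

No


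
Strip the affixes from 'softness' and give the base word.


Remove suffix '-ness' from 'softness' to get root 'soft'.

soft


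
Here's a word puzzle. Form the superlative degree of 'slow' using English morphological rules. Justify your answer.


Apply superlative formation (add -est): 'slow' -> 'slowest'.

slowest


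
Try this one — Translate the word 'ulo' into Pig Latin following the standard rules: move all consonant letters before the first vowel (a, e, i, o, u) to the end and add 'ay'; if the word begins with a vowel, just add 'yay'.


'ulo' starts with a vowel, so add 'yay': 'uloyay'.

uloyay


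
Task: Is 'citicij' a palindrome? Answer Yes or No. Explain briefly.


Forward: 'citicij'
Reversed: 'jicitic'
They differ.

No


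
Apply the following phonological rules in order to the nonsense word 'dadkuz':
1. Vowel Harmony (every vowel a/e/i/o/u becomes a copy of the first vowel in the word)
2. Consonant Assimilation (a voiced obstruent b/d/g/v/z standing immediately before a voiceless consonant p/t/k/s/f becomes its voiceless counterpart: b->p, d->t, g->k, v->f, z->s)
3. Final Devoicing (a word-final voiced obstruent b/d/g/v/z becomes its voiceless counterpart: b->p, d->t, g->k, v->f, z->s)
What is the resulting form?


Starting form: 'dadkuz'
Rule 1: Vowel Harmony: all vowels become 'a' (matching first vowel). 'dadkuz' -> 'dadkaz'
Rule 2: Consonant Assimilation: voiced obstruent before voiceless consonant becomes voiceless ('dk' -> 'tk'). 'dadkaz' -> 'datkaz'
Rule 3: Final Devoicing: word-final voiced obstruent 'z' becomes voiceless 's'. 'datkaz' -> 'datkas'
Final form: 'datkas'

datkas


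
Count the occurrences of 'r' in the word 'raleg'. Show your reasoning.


Letter 'r' in 'raleg': found at position(s) 1 = 1 occurrence(s).

1


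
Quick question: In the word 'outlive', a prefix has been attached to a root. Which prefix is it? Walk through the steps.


The word 'outlive' = 'out' (prefix) + 'live' (root). The prefix is 'out'.

out


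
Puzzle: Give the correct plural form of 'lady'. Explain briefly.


Apply rule: Change -y to -ies (consonant + y). 'lady' becomes 'ladies'.

ladies


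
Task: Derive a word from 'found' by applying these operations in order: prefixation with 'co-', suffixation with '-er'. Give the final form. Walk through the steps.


Step 1: Add prefix 'co-' to 'found' = 'cofound'
Step 2: Add suffix '-er' to 'cofound' = 'cofounder'

cofounder


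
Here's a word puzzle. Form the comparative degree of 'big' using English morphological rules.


Apply comparative formation (double final consonant, add -er): 'big' -> 'bigger'.

bigger


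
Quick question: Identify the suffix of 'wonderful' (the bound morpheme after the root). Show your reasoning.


The word 'wonderful' = 'wonder' (root) + '-ful' (suffix). The suffix is '-ful'.

ful


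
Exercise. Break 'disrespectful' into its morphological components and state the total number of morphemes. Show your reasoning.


Step 1: Identify prefix: 'dis' (meaning: not/apart)
Step 2: Identify root: 'respect'
Step 3: Identify suffix(es): 'ful'
Decomposition: dis- (prefix: not/apart) + respect (root) + -ful (suffix: full of)
Total morphemes: 3

3 morphemes (dis- (prefix: not/apart) + respect (root) + -ful (suffix: full of))


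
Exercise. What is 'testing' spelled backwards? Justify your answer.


Reverse 'testing' character by character: 'gnitset'.

gnitset


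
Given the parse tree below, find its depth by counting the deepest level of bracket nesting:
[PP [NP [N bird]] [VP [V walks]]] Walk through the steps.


Count bracket nesting levels:
'[' at pos 0: depth = 1
'[' at pos 4: depth = 2
'[' at pos 8: depth = 3
'[' at pos 18: depth = 2
'[' at pos 22: depth = 3
Maximum depth reached: 3

3


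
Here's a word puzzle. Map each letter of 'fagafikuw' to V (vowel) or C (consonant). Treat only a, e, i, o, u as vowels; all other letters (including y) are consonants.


Letter mapping: f = C, a = V, g = C, a = V, f = C, i = V, k = C, u = V, w = C.

CVCVCVCVC


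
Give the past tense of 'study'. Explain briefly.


Apply rule: Change -y to -ied. 'study' becomes 'studied'.

studied


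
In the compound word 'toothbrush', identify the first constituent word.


Split 'toothbrush' into 'tooth' + 'brush'. The first part is 'tooth'.

tooth


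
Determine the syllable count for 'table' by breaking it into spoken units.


Break 'table' into syllables: ta-ble -> ta | ble = 2 syllables

2 syllables


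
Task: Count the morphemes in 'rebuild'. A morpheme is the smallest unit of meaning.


Decomposition: re- (prefix) + build (root) = 2 morpheme(s)

2 morphemes


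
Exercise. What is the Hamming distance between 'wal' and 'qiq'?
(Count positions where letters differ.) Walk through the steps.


Alignment:
Position 1: 'w' vs 'q' = DIFFER
Position 2: 'a' vs 'i' = DIFFER
Position 3: 'l' vs 'q' = DIFFER
Total differences: 3

3


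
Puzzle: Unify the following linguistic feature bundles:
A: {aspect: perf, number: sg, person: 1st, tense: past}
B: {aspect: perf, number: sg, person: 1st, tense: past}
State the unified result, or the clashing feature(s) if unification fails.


Compare features:
aspect: A=perf vs B=perf -> unified: perf
number: A=sg vs B=sg -> unified: sg
person: A=1st vs B=1st -> unified: 1st
tense: A=past vs B=past -> unified: past
No clashes found.

Unified: {aspect: perf, number: sg, person: 1st, tense: past}


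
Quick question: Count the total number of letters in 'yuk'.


Spell out 'yuk' and number each letter: y(1), u(2), k(3). Total: 3 letters.

3


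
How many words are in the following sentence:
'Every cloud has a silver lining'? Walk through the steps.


Split into words: Every | cloud | has | a | silver | lining = 6 words.

6


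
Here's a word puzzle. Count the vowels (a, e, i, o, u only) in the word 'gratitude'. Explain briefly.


Vowels in 'gratitude': a, i, u, e = 4 vowels.

4


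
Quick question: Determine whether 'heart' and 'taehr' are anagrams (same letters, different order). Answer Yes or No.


Sorted letters of 'heart': 'aehrt'
Sorted letters of 'taehr': 'aehrt'
They match.

Yes


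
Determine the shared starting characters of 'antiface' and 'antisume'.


Compare from the start: 4 characters match: 'anti'. Mismatch at position 5: 'f' vs 's'.

anti


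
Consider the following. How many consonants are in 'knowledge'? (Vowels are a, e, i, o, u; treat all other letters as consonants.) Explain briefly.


Consonants in 'knowledge': k, n, w, l, d, g = 6 consonants.

6


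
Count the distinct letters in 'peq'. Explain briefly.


Unique letters in 'peq': {e, p, q} = 3 distinct letters.

3


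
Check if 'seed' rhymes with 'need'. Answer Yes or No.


Rime (stressed vowel + following sounds) of 'seed': -eed = /iːd/
Rime of 'need': -eed = /iːd/
/iːd/ and /iːd/ are the same ending sound, so the words rhyme.

Yes


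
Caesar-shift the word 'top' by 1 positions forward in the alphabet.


Shift each letter by 1: t -> u, o -> p, p -> q. Result: 'upq'.

upq


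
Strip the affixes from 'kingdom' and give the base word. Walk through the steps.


Remove suffix '-dom' from 'kingdom' to get root 'king'.

king


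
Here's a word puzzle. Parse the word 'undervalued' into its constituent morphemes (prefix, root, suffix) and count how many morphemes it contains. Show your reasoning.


Step 1: Identify prefix: 'under' (meaning: beneath/insufficient)
Step 2: Identify root: 'value'
Step 3: Identify suffix(es): 'ed'
Decomposition: under- (prefix: beneath/insufficient) + value (root) + -ed (suffix: past)
Total morphemes: 3

3 morphemes (under- (prefix: beneath/insufficient) + value (root) + -ed (suffix: past))


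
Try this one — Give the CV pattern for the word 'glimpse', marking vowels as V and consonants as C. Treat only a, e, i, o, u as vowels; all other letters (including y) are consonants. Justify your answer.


Letter mapping: g = C, l = C, i = V, m = C, p = C, s = C, e = V.

CCVCCCV


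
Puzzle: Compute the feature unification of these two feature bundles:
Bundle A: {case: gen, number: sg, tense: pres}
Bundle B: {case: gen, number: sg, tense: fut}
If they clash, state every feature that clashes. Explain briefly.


Compare features:
case: A=gen vs B=gen -> unified: gen
number: A=sg vs B=sg -> unified: sg
tense: A=pres vs B=fut -> CLASH
Clash detected on feature 'tense' (pres vs fut); unification fails.

CLASH on 'tense' (pres vs fut)


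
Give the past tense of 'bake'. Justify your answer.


Apply rule: Add -d (word ends in -e). 'bake' becomes 'baked'.

baked


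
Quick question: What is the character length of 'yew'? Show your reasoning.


Spell out 'yew' and number each letter: y(1), e(2), w(3). Total: 3 letters.

3


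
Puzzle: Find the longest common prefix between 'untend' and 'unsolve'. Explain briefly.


Compare from the start: 2 characters match: 'un'. Mismatch at position 3: 't' vs 's'.

un


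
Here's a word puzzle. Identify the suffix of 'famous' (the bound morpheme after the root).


The word 'famous' = 'fame' (root) + '-ous' (suffix). The suffix is '-ous'.

ous


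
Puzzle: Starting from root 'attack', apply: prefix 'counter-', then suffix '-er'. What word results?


Step 1: Add prefix 'counter-' to 'attack' = 'counterattack'
Step 2: Add suffix '-er' to 'counterattack' = 'counterattacker'

counterattacker


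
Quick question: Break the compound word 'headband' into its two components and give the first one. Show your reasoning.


Split 'headband' into 'head' + 'band'. The first part is 'head'.

head


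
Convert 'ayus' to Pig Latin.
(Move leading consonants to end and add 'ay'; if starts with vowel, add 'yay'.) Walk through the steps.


'ayus' starts with a vowel, so add 'yay': 'ayusyay'.

ayusyay


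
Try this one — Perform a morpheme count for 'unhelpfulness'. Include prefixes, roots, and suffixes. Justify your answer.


Decomposition: un- (prefix) + help (root) + -ful (suffix) + -ness (suffix) = 4 morpheme(s)

4 morphemes


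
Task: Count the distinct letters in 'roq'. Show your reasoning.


Unique letters in 'roq': {o, q, r} = 3 distinct letters.

3


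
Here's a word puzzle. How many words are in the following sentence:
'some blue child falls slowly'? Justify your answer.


Split into words: some | blue | child | falls | slowly = 5 words.

5


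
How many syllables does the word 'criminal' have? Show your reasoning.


Break 'criminal' into syllables: crim-i-nal -> crim | i | nal = 3 syllables

3 syllables


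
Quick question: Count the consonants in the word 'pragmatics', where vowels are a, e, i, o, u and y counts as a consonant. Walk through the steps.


Consonants in 'pragmatics': p, r, g, m, t, c, s = 7 consonants.

7


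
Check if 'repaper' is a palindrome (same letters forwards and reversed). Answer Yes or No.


Forward: 'repaper'
Reversed: 'repaper'
They are identical.

Yes


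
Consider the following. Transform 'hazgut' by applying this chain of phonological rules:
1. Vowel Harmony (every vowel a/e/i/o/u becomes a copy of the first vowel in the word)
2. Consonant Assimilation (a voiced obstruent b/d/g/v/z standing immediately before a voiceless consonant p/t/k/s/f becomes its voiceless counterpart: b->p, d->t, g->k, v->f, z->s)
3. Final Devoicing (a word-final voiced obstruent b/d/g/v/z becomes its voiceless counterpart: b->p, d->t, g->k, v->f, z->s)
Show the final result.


Starting form: 'hazgut'
Rule 1: Vowel Harmony: all vowels become 'a' (matching first vowel). 'hazgut' -> 'hazgat'
Rule 2: Consonant Assimilation: no voiced obstruent (b/d/g/v/z) stands immediately before a voiceless consonant (p/t/k/s/f). No change.
Rule 3: Final Devoicing: final consonant 't' is not one of the voiced obstruents b/d/g/v/z. No change.
Final form: 'hazgat'

hazgat


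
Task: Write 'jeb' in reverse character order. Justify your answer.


Reverse 'jeb' character by character: 'bej'.

bej


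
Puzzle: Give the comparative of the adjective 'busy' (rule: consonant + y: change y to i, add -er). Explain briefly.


Apply comparative formation (consonant + y: change y to i, add -er): 'busy' -> 'busier'.

busier


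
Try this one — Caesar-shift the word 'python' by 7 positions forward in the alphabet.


Shift each letter by 7: p -> w, y -> f, t -> a, h -> o, o -> v, n -> u. Result: 'wfaovu'.

wfaovu


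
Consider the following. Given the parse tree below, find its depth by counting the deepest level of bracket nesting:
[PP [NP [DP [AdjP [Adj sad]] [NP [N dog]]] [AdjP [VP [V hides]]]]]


Count bracket nesting levels:
'[' at pos 0: depth = 1
'[' at pos 4: depth = 2
'[' at pos 8: depth = 3
'[' at pos 12: depth = 4
'[' at pos 18: depth = 5
'[' at pos 29: depth = 4
'[' at pos 33: depth = 5
'[' at pos 43: depth = 3
'[' at pos 49: depth = 4
'[' at pos 53: depth = 5
Maximum depth reached: 5

5


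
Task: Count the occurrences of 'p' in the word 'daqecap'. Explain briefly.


Letter 'p' in 'daqecap': found at position(s) 7 = 1 occurrence(s).

1


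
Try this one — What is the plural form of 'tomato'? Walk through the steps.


Apply rule: Add -es (consonant + o). 'tomato' becomes 'tomatoes'.

tomatoes


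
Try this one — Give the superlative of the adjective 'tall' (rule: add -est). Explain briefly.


Apply superlative formation (add -est): 'tall' -> 'tallest'.

tallest


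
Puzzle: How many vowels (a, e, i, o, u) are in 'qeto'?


Vowels in 'qeto': e, o = 2 vowels.

2


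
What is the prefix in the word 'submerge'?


The word 'submerge' = 'sub' (prefix) + 'merge' (root). The prefix is 'sub'.

sub


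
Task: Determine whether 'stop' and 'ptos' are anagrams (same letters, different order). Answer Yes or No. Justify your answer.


Sorted letters of 'stop': 'opst'
Sorted letters of 'ptos': 'opst'
They match.

Yes


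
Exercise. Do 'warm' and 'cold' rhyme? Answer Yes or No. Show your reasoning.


Rime (stressed vowel + following sounds) of 'warm': -arm = /ɔːrm/
Rime of 'cold': -old = /oʊld/
/ɔːrm/ and /oʊld/ are different ending sounds, so the words do not rhyme.

No


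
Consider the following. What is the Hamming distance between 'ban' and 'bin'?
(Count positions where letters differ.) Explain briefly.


Alignment:
Position 1: 'b' vs 'b' = match
Position 2: 'a' vs 'i' = DIFFER
Position 3: 'n' vs 'n' = match
Total differences: 1

1


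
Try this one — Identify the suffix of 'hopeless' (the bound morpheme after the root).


The word 'hopeless' = 'hope' (root) + '-less' (suffix). The suffix is '-less'.

less


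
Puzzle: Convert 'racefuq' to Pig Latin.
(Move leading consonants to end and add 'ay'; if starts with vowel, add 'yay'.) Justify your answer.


'racefuq': move consonant cluster 'r' to end and add 'ay': 'acefuqray'.

acefuqray
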